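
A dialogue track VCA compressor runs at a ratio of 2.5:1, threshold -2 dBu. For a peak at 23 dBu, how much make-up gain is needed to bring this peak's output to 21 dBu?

13 dB

Without make-up, output = threshold + overshoot/2.5 = -2 + 10 = 8 dBu.
Gap to target: 13 dB.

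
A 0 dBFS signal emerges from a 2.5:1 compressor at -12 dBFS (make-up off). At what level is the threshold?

-20 dBFS

Gain reduction = 0 − (-12) = 12 dB; output overshoot = GR / (R − 1) = 12 / 1.5 = 8 dB.
Threshold = output − output overshoot = -12 − 8 = -20 dBFS.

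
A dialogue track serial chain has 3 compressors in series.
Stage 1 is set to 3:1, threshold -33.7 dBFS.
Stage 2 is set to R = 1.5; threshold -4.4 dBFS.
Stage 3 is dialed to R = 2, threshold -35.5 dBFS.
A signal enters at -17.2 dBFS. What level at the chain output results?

Stage 1: 16.5 dB above -33.7 dBFS, reduced 3:1 to 5.5 dB above → -28.2 dBFS.
Stage 2: -28.2 dBFS is at or below the -4.4 dBFS threshold — no compression; output -28.2 dBFS.
Stage 3: -28.2 dBFS is 7.3 dB over -35.5 dBFS; at 2:1 that becomes 3.65 dB over, giving -31.85 dBFS.

-31.85 dBFS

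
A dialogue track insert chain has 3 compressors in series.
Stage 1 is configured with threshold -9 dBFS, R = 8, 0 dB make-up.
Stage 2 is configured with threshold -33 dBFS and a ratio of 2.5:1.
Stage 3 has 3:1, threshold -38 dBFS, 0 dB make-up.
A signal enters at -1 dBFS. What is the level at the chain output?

-33 dBFS

Stage 1: 8 dB above -9 dBFS, reduced 8:1 to 1 dB above → -8 dBFS.
Stage 2: 25 dB above -33 dBFS, reduced 2.5:1 to 10 dB above → -23 dBFS.
Stage 3: -23 dBFS is 15 dB over -38 dBFS; at 3:1 that becomes 5 dB over, giving -33 dBFS.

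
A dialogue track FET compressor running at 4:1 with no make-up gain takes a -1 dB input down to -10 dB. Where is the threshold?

-13 dB

Let T be the threshold. Output overshoot = (input overshoot)/R, so -10 − T = (-1 − T)/4.
4·(-10 − T) = -1 − T → 3·T = -40 − (-1) = -39.
T = -39/3 = -13 dB.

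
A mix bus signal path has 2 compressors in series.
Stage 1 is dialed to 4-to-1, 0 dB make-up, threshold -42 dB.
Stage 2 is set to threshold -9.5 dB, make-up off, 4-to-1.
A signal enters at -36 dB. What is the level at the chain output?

Stage 1: -36 dB is 6 dB over -42 dB; at 4:1 that becomes 1.5 dB over, giving -40.5 dB.
Stage 2: -40.5 dB ≤ -9.5 dB, so stage 2 doesn't engage; output -40.5 dB.

-40.5 dB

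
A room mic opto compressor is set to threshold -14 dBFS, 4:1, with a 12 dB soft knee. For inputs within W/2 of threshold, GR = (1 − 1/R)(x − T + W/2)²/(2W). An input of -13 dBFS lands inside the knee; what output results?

-14.53125 dBFS

x − T + W/2 = -13 − (-14) + 6 = 7.
GR = (1 − 1/4) × 7² / 24 = 0.75 × 49 / 24 = 1.53125 dB.
Output = -13 − 1.53125 = -14.53125 dBFS.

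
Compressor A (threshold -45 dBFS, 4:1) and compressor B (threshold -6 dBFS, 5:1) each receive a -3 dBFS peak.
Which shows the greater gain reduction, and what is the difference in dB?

A: GR = 42 − 42/4 = 31.5 dB.
B: GR = 3 − 3/5 = 2.4 dB.
A reduces 29.1 dB more.

A, by 29.1 dB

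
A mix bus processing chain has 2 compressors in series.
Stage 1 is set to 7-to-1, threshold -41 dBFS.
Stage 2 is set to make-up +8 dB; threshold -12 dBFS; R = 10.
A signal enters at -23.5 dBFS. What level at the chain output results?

Stage 1: 17.5 dB above -41 dBFS, reduced 7:1 to 2.5 dB above → -38.5 dBFS.
Stage 2: -38.5 dBFS ≤ -12 dBFS, so stage 2 doesn't engage; make-up brings it to -30.5 dBFS.

-30.5 dBFS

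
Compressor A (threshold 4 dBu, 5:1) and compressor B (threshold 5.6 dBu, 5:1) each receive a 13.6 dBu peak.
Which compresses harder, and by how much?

A: overshoot 9.6 dB → output overshoot 1.92 dB → GR 7.68 dB.
B: overshoot 8 dB → output overshoot 1.6 dB → GR 6.4 dB.
Difference: 1.28 dB in favour of A.

A, by 1.28 dB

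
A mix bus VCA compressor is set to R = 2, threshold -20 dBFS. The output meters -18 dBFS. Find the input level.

Post-compression overshoot = -18 − (-20) = 2 dB.
Undo the ratio: input overshoot = 2 × 2 = 4 dB, giving input = -16 dBFS.

-16 dBFS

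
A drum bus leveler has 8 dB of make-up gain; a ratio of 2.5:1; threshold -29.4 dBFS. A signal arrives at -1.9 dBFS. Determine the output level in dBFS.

-10.4 dBFS

The input is 27.5 dB above the -29.4 dBFS threshold.
2.5:1 compression reduces that to 27.5/2.5 = 11 dB over.
Output = -29.4 + 11 = -18.4 dBFS; make-up adds 8 dB, giving -10.4 dBFS.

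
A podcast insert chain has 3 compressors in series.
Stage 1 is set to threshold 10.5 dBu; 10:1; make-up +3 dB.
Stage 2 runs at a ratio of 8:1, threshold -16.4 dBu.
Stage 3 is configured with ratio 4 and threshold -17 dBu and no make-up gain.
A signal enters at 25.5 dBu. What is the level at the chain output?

-15.86875 dBu

Stage 1: 15 dB above 10.5 dBu, reduced 10:1 to 1.5 dB above → 12 dBu; +3 dB make-up → 15 dBu.
Stage 2: 31.4 dB above -16.4 dBu, reduced 8:1 to 3.925 dB above → -12.475 dBu.
Stage 3: 4.525 dB above -17 dBu, reduced 4:1 to 1.13125 dB above → -15.86875 dBu.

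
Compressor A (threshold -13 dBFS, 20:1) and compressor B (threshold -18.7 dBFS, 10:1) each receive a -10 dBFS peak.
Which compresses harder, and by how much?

A: 3 dB over, compressed to 0.15 dB over, so 2.85 dB of GR.
B: 8.7 dB over, compressed to 0.87 dB over, so 7.83 dB of GR.
B applies 4.98 dB more gain reduction.

B, by 4.98 dB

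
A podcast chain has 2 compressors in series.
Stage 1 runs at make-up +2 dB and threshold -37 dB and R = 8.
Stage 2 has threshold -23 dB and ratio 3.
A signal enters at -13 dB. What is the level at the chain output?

Stage 1: overshoot 24 dB → 24/8 = 3 dB → -34 dB; +2 dB make-up → -32 dB.
Stage 2: -32 dB is at or below the -23 dB threshold — no compression; output -32 dB.

-32 dB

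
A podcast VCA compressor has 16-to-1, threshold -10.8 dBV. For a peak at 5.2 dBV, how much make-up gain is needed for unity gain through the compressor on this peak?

Without make-up, output = threshold + overshoot/16 = -10.8 + 1 = -9.8 dBV.
Gap to target: 15 dB.

15 dB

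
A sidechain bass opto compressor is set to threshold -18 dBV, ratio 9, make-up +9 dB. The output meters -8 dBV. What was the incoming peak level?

-9 dBV

Stripping the +9 dB make-up gives -17 dBV at the gain stage.
That's 1 dB above the -18 dBV threshold.
Before 9:1 compression the overshoot was 1 × 9 = 9 dB, so input = -18 + 9 = -9 dBV.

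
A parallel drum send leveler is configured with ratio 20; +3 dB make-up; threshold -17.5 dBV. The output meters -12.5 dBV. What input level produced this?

22.5 dBV

Stripping the +3 dB make-up gives -15.5 dBV at the gain stage.
That's 2 dB above the -17.5 dBV threshold.
Before 20:1 compression the overshoot was 2 × 20 = 40 dB, so input = -17.5 + 40 = 22.5 dBV.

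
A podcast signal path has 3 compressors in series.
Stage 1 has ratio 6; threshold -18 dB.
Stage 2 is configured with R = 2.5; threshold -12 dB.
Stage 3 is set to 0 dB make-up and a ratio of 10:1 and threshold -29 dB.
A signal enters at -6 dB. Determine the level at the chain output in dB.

Stage 1: overshoot 12 dB → 12/6 = 2 dB → -16 dB.
Stage 2: -16 dB ≤ -12 dB, so stage 2 doesn't engage; output -16 dB.
Stage 3: -16 dB is 13 dB over -29 dB; at 10:1 that becomes 1.3 dB over, giving -27.7 dB.

-27.7 dB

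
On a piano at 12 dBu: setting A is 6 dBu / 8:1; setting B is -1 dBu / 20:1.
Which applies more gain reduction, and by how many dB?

A: overshoot 6 dB → output overshoot 0.75 dB → GR 5.25 dB.
B: overshoot 13 dB → output overshoot 0.65 dB → GR 12.35 dB.
B applies 7.1 dB more gain reduction.

B, by 7.1 dB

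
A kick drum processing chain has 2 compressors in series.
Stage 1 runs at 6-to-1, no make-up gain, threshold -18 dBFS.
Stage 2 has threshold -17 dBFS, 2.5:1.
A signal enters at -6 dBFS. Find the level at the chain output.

-16.6 dBFS

Stage 1: -6 dBFS is 12 dB over -18 dBFS; at 6:1 that becomes 2 dB over, giving -16 dBFS.
Stage 2: overshoot 1 dB → 1/2.5 = 0.4 dB → -16.6 dBFS.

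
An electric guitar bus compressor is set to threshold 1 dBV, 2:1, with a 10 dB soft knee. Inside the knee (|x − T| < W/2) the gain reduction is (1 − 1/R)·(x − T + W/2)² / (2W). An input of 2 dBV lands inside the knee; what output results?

1.1 dBV

x − T + W/2 = 2 − 1 + 5 = 6.
GR = (1 − 1/2) × 6² / 20 = 0.5 × 36 / 20 = 0.9 dB.
Output = 2 − 0.9 = 1.1 dBV.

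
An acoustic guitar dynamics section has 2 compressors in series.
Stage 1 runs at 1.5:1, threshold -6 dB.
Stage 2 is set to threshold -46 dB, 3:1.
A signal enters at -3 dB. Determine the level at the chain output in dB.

Stage 1: overshoot 3 dB → 3/1.5 = 2 dB → -4 dB.
Stage 2: 42 dB above -46 dB, reduced 3:1 to 14 dB above → -32 dB.

-32 dB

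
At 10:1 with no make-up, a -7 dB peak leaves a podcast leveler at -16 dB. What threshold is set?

Input is 10 dB above T (since output overshoot × R = input overshoot: (-16 − T)·10 = -7 − T gives T = -17 dB).
Check: -17 + (-7 − (-17))/10 = -17 + 1 = -16 dB. ✓

-17 dB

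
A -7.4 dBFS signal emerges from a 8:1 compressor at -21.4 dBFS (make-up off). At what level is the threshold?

-23.4 dBFS

Input is 16 dB above T (since output overshoot × R = input overshoot: (-21.4 − T)·8 = -7.4 − T gives T = -23.4 dBFS).
Check: -23.4 + (-7.4 − (-23.4))/8 = -23.4 + 2 = -21.4 dBFS. ✓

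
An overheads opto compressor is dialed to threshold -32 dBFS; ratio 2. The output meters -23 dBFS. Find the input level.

That's 9 dB above the -32 dBFS threshold.
Before 2:1 compression the overshoot was 9 × 2 = 18 dB, so input = -32 + 18 = -14 dBFS.

-14 dBFS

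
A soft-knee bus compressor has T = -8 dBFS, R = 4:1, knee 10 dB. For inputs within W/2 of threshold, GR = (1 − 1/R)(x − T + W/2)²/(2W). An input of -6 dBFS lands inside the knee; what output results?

-7.8375 dBFS

x − T + W/2 = -6 − (-8) + 5 = 7.
GR = (1 − 1/4) × 7² / 20 = 0.75 × 49 / 20 = 1.8375 dB.
Output = -6 − 1.8375 = -7.8375 dBFS.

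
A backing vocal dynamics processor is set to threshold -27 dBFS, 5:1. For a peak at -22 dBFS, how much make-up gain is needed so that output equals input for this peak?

4 dB

The peak compresses to -27 + 5/5 = -26 dBFS.
To reach -22 dBFS requires -22 − (-26) = 4 dB of make-up.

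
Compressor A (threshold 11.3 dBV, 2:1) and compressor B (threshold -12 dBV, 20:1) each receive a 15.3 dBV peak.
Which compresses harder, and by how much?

B, by 23.935 dB

A: GR = 4 − 4/2 = 2 dB.
B: GR = 27.3 − 27.3/20 = 25.935 dB.
B applies 23.935 dB more gain reduction.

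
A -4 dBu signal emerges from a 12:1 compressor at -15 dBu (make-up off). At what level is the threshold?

-16 dBu

Gain reduction = -4 − (-15) = 11 dB; output overshoot = GR / (R − 1) = 11 / 11 = 1 dB.
Threshold = output − output overshoot = -15 − 1 = -16 dBu.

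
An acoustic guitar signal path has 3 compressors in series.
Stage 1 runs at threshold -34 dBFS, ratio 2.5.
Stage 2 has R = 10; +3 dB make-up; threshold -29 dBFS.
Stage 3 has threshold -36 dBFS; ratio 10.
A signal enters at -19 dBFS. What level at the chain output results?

Stage 1: -19 dBFS is 15 dB over -34 dBFS; at 2.5:1 that becomes 6 dB over, giving -28 dBFS.
Stage 2: -28 dBFS is 1 dB over -29 dBFS; at 10:1 that becomes 0.1 dB over, giving -28.9 dBFS; +3 dB make-up → -25.9 dBFS.
Stage 3: 10.1 dB above -36 dBFS, reduced 10:1 to 1.01 dB above → -34.99 dBFS.

-34.99 dBFS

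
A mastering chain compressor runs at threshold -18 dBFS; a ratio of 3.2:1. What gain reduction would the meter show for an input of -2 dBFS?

11 dB

-2 dBFS exceeds the threshold by 16 dB.
At 3.2:1, output sits 16/3.2 = 5 dB above threshold.
GR = overshoot in − overshoot out = 16 − 5 = 11 dB.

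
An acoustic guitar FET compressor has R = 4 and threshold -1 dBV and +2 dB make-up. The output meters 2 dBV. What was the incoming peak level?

3 dBV

Stripping the +2 dB make-up gives 0 dBV at the gain stage.
Post-compression overshoot = 0 − (-1) = 1 dB.
Before 4:1 compression the overshoot was 1 × 4 = 4 dB, so input = -1 + 4 = 3 dBV.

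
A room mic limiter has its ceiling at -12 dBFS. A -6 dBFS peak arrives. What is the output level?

-12 dBFS

The limiter clamps the peak to its -12 dBFS ceiling.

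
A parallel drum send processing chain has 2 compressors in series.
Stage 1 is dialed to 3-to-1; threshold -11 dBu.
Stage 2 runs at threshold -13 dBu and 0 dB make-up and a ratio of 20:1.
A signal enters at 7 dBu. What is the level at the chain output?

-12.6 dBu

Stage 1: 7 dBu is 18 dB over -11 dBu; at 3:1 that becomes 6 dB over, giving -5 dBu.
Stage 2: -5 dBu is 8 dB over -13 dBu; at 20:1 that becomes 0.4 dB over, giving -12.6 dBu.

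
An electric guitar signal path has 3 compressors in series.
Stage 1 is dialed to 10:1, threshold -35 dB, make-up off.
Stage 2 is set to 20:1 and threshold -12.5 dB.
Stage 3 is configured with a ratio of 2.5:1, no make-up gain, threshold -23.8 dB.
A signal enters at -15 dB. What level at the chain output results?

-33 dB

Stage 1: -15 dB is 20 dB over -35 dB; at 10:1 that becomes 2 dB over, giving -33 dB.
Stage 2: -33 dB is at or below the -12.5 dB threshold — no compression; output -33 dB.
Stage 3: below threshold (-33 ≤ -23.8); passes unchanged; output -33 dB.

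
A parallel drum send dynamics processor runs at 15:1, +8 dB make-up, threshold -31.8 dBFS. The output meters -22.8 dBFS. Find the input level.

Stripping the +8 dB make-up gives -30.8 dBFS at the gain stage.
That's 1 dB above the -31.8 dBFS threshold.
Undo the ratio: input overshoot = 1 × 15 = 15 dB, giving input = -16.8 dBFS.

-16.8 dBFS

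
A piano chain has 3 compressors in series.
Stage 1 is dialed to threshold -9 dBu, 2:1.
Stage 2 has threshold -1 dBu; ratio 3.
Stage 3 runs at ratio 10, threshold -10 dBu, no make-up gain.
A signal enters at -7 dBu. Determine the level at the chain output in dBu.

Stage 1: overshoot 2 dB → 2/2 = 1 dB → -8 dBu.
Stage 2: -8 dBu ≤ -1 dBu, so stage 2 doesn't engage; output -8 dBu.
Stage 3: -8 dBu is 2 dB over -10 dBu; at 10:1 that becomes 0.2 dB over, giving -9.8 dBu.

-9.8 dBu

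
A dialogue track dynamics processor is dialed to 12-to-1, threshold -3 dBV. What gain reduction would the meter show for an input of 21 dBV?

22 dB

Overshoot = 21 − (-3) = 24 dB.
After 12:1 compression the overshoot becomes 24/12 = 2 dB.
Gain reduction = 24 − 2 = 22 dB.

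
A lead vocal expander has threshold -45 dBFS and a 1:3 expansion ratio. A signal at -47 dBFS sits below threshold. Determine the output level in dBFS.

-51 dBFS

Undershoot = (-45) − (-47) = 2 dB.
At 1:3, that expands to 6 dB under threshold.
Output = -45 − 6 = -51 dBFS.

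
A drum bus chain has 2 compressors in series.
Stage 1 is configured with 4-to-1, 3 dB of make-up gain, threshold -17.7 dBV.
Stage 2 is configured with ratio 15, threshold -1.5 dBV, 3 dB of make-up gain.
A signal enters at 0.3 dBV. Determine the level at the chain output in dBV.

-7.2 dBV

Stage 1: overshoot 18 dB → 18/4 = 4.5 dB → -13.2 dBV; +3 dB make-up → -10.2 dBV.
Stage 2: -10.2 dBV ≤ -1.5 dBV, so stage 2 doesn't engage; make-up brings it to -7.2 dBV.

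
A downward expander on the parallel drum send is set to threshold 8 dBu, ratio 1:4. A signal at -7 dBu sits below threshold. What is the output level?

The input is 15 dB below the 8 dBu threshold.
A 1:4 expander multiplies undershoot by 4: 15 × 4 = 60 dB below threshold.
Output = 8 − 60 = -52 dBu.

-52 dBu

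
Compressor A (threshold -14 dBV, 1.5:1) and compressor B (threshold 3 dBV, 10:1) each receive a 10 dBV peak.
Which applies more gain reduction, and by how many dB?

A: GR = 24 − 24/1.5 = 8 dB.
B: GR = 7 − 7/10 = 6.3 dB.
A reduces 1.7 dB more.

A, by 1.7 dB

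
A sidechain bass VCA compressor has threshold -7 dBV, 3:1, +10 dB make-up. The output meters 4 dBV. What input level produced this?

-4 dBV

Stripping the +10 dB make-up gives -6 dBV at the gain stage.
That's 1 dB above the -7 dBV threshold.
Before 3:1 compression the overshoot was 1 × 3 = 3 dB, so input = -7 + 3 = -4 dBV.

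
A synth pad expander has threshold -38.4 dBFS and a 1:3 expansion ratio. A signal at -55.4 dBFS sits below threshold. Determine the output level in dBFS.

Below threshold, a 1:3 expander applies gain = (3−1)×(T − x) of attenuation.
(3−1) × 17 = 34 dB, so output = -55.4 − 34 = -89.4 dBFS.

-89.4 dBFS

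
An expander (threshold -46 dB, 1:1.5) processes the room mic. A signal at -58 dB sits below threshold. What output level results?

The input is 12 dB below the -46 dB threshold.
A 1:1.5 expander multiplies undershoot by 1.5: 12 × 1.5 = 18 dB below threshold.
Output = -46 − 18 = -64 dB.

-64 dB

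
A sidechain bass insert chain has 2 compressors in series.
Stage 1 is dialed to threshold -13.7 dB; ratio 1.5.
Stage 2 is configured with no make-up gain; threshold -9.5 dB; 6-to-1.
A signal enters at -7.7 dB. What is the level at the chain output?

Stage 1: -7.7 dB is 6 dB over -13.7 dB; at 1.5:1 that becomes 4 dB over, giving -9.7 dB.
Stage 2: -9.7 dB ≤ -9.5 dB, so stage 2 doesn't engage; output -9.7 dB.

-9.7 dB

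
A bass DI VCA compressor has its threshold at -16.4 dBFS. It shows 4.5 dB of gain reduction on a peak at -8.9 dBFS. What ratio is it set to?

2.5:1

Input overshoot = -8.9 − (-16.4) = 7.5 dB.
Output overshoot = 7.5 − 4.5 = 3 dB.
Ratio = input overshoot / output overshoot = 7.5 / 3 = 2.5.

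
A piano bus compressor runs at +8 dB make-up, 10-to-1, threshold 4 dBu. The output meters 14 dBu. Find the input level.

24 dBu

Stripping the +8 dB make-up gives 6 dBu at the gain stage.
Post-compression overshoot = 6 − 4 = 2 dB.
Before 10:1 compression the overshoot was 2 × 10 = 20 dB, so input = 4 + 20 = 24 dBu.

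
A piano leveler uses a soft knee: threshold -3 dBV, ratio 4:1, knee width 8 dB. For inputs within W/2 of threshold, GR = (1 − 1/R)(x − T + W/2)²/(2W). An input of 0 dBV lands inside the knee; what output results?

x − T + W/2 = 0 − (-3) + 4 = 7.
GR = (1 − 1/4) × 7² / 16 = 0.75 × 49 / 16 = 2.296875 dB.
Output = 0 − 2.296875 = -2.296875 dBV.

-2.296875 dBV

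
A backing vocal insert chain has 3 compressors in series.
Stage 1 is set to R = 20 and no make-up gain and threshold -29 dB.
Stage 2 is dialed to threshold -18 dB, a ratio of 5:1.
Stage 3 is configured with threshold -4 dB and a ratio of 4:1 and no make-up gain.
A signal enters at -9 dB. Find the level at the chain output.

-28 dB

Stage 1: 20 dB above -29 dB, reduced 20:1 to 1 dB above → -28 dB.
Stage 2: -28 dB ≤ -18 dB, so stage 2 doesn't engage; output -28 dB.
Stage 3: below threshold (-28 ≤ -4); passes unchanged; output -28 dB.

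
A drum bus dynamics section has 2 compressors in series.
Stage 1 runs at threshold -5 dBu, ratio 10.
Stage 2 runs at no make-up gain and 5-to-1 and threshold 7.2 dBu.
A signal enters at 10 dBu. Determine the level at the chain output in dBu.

Stage 1: 10 dBu is 15 dB over -5 dBu; at 10:1 that becomes 1.5 dB over, giving -3.5 dBu.
Stage 2: -3.5 dBu is at or below the 7.2 dBu threshold — no compression; output -3.5 dBu.

-3.5 dBu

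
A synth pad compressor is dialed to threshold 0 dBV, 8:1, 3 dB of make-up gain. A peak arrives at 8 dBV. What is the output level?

4 dBV

8 dBV sits 8 dB over threshold.
At 8:1 the overshoot is divided by 8, leaving 1 dB above threshold.
Output = 0 + 1 = 1 dBV; make-up adds 3 dB, giving 4 dBV.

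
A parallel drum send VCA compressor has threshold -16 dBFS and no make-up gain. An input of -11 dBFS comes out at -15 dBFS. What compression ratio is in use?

Input overshoot = -11 − (-16) = 5 dB; output overshoot = -15 − (-16) = 1 dB.
Ratio = 5 / 1 = 5.

5:1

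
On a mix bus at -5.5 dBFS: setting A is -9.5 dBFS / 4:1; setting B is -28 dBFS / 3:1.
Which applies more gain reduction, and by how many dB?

B, by 12 dB

A: 4 dB over, compressed to 1 dB over, so 3 dB of GR.
B: 22.5 dB over, compressed to 7.5 dB over, so 15 dB of GR.
B reduces 12 dB more.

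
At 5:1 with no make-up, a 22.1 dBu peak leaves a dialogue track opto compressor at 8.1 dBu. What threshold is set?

4.6 dBu

Let T be the threshold. Output overshoot = (input overshoot)/R, so 8.1 − T = (22.1 − T)/5.
5·(8.1 − T) = 22.1 − T → 4·T = 40.5 − 22.1 = 18.4.
T = 18.4/4 = 4.6 dBu.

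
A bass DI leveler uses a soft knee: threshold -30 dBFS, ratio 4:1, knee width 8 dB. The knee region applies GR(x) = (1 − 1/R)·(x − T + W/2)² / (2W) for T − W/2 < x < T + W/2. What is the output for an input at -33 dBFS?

x − T + W/2 = -33 − (-30) + 4 = 1.
GR = (1 − 1/4) × 1² / 16 = 0.75 × 1 / 16 = 0.046875 dB.
Output = -33 − 0.046875 = -33.046875 dBFS.

-33.046875 dBFS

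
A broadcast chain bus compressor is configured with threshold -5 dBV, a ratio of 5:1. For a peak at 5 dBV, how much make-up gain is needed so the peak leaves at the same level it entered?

8 dB

Without make-up, output = threshold + overshoot/5 = -5 + 2 = -3 dBV.
Gap to target: 8 dB.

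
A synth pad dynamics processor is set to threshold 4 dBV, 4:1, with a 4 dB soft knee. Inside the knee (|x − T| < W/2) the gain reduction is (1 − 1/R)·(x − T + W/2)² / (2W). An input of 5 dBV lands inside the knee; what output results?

4.15625 dBV

x − T + W/2 = 5 − 4 + 2 = 3.
GR = (1 − 1/4) × 3² / 8 = 0.75 × 9 / 8 = 0.84375 dB.
Output = 5 − 0.84375 = 4.15625 dBV.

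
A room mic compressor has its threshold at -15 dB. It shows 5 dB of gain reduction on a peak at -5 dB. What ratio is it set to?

Input overshoot = -5 − (-15) = 10 dB.
Output overshoot = 10 − 5 = 5 dB.
Ratio = input overshoot / output overshoot = 10 / 5 = 2.

2:1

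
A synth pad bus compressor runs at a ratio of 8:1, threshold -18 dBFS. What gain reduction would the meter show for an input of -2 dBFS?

14 dB

The signal is 16 dB above threshold.
At 8:1, output sits 16/8 = 2 dB above threshold.
Gain reduction = 16 − 2 = 14 dB.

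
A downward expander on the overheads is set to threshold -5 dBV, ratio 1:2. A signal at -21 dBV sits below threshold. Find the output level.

Undershoot = (-5) − (-21) = 16 dB.
At 1:2, that expands to 32 dB under threshold.
Output = -5 − 32 = -37 dBV.

-37 dBV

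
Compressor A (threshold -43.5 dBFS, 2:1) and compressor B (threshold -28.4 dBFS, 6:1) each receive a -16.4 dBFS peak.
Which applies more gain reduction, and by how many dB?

A: 27.1 dB over, compressed to 13.55 dB over, so 13.55 dB of GR.
B: 12 dB over, compressed to 2 dB over, so 10 dB of GR.
A applies 3.55 dB more gain reduction.

A, by 3.55 dB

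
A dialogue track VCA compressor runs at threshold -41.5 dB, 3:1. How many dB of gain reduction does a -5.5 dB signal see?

24 dB

Overshoot = -5.5 − (-41.5) = 36 dB.
After 3:1 compression the overshoot becomes 36/3 = 12 dB.
So the signal is attenuated by 36 − 12 = 24 dB.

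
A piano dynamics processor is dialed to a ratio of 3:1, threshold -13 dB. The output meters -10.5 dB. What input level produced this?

Post-compression overshoot = -10.5 − (-13) = 2.5 dB.
Undo the ratio: input overshoot = 2.5 × 3 = 7.5 dB, giving input = -5.5 dB.

-5.5 dB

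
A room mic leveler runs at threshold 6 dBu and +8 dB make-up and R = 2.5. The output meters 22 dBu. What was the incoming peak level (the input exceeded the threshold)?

26 dBu

Remove make-up: 22 − 8 = 14 dBu.
The compressed level sits 14 − 6 = 8 dB over threshold.
Undo the ratio: input overshoot = 8 × 2.5 = 20 dB, giving input = 26 dBu.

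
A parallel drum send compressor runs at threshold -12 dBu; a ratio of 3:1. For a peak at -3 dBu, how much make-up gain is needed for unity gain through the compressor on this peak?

6 dB

Without make-up, output = threshold + overshoot/3 = -12 + 3 = -9 dBu.
Gap to target: 6 dB.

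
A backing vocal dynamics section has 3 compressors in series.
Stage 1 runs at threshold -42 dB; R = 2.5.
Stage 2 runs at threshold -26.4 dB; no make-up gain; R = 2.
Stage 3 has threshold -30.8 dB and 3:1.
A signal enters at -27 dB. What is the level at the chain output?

Stage 1: -27 dB is 15 dB over -42 dB; at 2.5:1 that becomes 6 dB over, giving -36 dB.
Stage 2: below threshold (-36 ≤ -26.4); passes unchanged; output -36 dB.
Stage 3: -36 dB is at or below the -30.8 dB threshold — no compression; output -36 dB.

-36 dB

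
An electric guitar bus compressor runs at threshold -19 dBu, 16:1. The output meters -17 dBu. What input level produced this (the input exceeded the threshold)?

13 dBu

That's 2 dB above the -19 dBu threshold.
Input overshoot = R × output overshoot = 32 dB → input = -19 + 32 = 13 dBu.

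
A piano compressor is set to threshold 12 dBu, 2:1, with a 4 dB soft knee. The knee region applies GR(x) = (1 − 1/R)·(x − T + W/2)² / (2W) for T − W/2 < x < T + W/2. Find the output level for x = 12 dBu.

11.75 dBu

x − T + W/2 = 12 − 12 + 2 = 2.
GR = (1 − 1/2) × 2² / 8 = 0.5 × 4 / 8 = 0.25 dB.
Output = 12 − 0.25 = 11.75 dBu.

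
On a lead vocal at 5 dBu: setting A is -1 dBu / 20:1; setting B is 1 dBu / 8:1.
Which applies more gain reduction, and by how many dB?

A: overshoot 6 dB → output overshoot 0.3 dB → GR 5.7 dB.
B: overshoot 4 dB → output overshoot 0.5 dB → GR 3.5 dB.
A applies 2.2 dB more gain reduction.

A, by 2.2 dB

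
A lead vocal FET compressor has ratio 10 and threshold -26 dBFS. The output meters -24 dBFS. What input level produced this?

Post-compression overshoot = -24 − (-26) = 2 dB.
Before 10:1 compression the overshoot was 2 × 10 = 20 dB, so input = -26 + 20 = -6 dBFS.

-6 dBFS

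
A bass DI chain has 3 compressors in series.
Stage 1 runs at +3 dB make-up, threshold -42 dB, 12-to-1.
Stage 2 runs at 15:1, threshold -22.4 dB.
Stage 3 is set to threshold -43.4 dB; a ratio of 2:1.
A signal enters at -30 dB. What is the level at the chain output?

Stage 1: -30 dB is 12 dB over -42 dB; at 12:1 that becomes 1 dB over, giving -41 dB; +3 dB make-up → -38 dB.
Stage 2: below threshold (-38 ≤ -22.4); passes unchanged; output -38 dB.
Stage 3: 5.4 dB above -43.4 dB, reduced 2:1 to 2.7 dB above → -40.7 dB.

-40.7 dB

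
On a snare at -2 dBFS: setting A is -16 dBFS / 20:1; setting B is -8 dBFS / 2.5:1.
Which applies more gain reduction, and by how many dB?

A: GR = 14 − 14/20 = 13.3 dB.
B: GR = 6 − 6/2.5 = 3.6 dB.
A applies 9.7 dB more gain reduction.

A, by 9.7 dB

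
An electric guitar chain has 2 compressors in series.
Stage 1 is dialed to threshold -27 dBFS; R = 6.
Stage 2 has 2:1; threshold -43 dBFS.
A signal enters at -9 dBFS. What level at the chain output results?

Stage 1: overshoot 18 dB → 18/6 = 3 dB → -24 dBFS.
Stage 2: overshoot 19 dB → 19/2 = 9.5 dB → -33.5 dBFS.

-33.5 dBFS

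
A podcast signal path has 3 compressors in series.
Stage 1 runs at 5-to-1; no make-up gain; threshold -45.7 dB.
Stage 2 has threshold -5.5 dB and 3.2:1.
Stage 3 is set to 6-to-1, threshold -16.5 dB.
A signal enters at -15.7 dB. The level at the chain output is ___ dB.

Stage 1: 30 dB above -45.7 dB, reduced 5:1 to 6 dB above → -39.7 dB.
Stage 2: -39.7 dB is at or below the -5.5 dB threshold — no compression; output -39.7 dB.
Stage 3: -39.7 dB is at or below the -16.5 dB threshold — no compression; output -39.7 dB.

-39.7 dB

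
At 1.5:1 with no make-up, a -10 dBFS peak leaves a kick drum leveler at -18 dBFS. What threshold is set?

Let T be the threshold. Output overshoot = (input overshoot)/R, so -18 − T = (-10 − T)/1.5.
1.5·(-18 − T) = -10 − T → 0.5·T = -27 − (-10) = -17.
T = -17/0.5 = -34 dBFS.

-34 dBFS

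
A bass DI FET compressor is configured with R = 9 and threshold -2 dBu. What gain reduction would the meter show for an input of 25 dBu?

Overshoot = 25 − (-2) = 27 dB.
At 9:1, output sits 27/9 = 3 dB above threshold.
So the signal is attenuated by 27 − 3 = 24 dB.

24 dB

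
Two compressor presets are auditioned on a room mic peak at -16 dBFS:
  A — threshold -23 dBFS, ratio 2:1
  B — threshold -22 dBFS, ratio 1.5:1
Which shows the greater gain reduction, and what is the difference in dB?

A, by 1.5 dB

A: GR = 7 − 7/2 = 3.5 dB.
B: GR = 6 − 6/1.5 = 2 dB.
A applies 1.5 dB more gain reduction.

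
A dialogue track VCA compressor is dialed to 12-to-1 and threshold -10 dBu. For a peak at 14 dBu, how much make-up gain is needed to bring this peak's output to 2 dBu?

Overshoot 24 dB → 24/12 = 2 dB after compression, so the compressed level is -10 + 2 = -8 dBu.
Make-up = target − compressed = 2 − (-8) = 10 dB.

10 dB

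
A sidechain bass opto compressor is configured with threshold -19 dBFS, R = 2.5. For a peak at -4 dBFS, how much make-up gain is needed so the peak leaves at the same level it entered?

9 dB

The peak compresses to -19 + 15/2.5 = -13 dBFS.
To reach -4 dBFS requires -4 − (-13) = 9 dB of make-up.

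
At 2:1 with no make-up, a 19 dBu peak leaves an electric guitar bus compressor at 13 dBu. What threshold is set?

7 dBu

Gain reduction = 19 − 13 = 6 dB; output overshoot = GR / (R − 1) = 6 / 1 = 6 dB.
Threshold = output − output overshoot = 13 − 6 = 7 dBu.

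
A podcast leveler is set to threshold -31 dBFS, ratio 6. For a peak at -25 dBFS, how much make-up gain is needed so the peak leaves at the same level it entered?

Overshoot 6 dB → 6/6 = 1 dB after compression, so the compressed level is -31 + 1 = -30 dBFS.
Make-up = target − compressed = -25 − (-30) = 5 dB.

5 dB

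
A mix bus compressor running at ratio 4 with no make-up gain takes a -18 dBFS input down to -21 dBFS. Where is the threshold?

-22 dBFS

Input is 4 dB above T (since output overshoot × R = input overshoot: (-21 − T)·4 = -18 − T gives T = -22 dBFS).
Check: -22 + (-18 − (-22))/4 = -22 + 1 = -21 dBFS. ✓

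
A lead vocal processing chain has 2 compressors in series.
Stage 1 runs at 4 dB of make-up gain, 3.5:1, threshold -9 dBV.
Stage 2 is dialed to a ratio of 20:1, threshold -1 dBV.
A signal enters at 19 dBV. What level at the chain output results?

-0.8 dBV

Stage 1: 28 dB above -9 dBV, reduced 3.5:1 to 8 dB above → -1 dBV; +4 dB make-up → 3 dBV.
Stage 2: 3 dBV is 4 dB over -1 dBV; at 20:1 that becomes 0.2 dB over, giving -0.8 dBV.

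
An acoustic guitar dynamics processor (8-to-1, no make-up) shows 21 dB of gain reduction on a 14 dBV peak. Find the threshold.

-10 dBV

Gain reduction = 14 − (-7) = 21 dB; output overshoot = GR / (R − 1) = 21 / 7 = 3 dB.
Threshold = output − output overshoot = -7 − 3 = -10 dBV.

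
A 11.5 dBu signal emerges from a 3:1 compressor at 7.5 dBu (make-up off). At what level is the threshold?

5.5 dBu

Let T be the threshold. Output overshoot = (input overshoot)/R, so 7.5 − T = (11.5 − T)/3.
3·(7.5 − T) = 11.5 − T → 2·T = 22.5 − 11.5 = 11.
T = 11/2 = 5.5 dBu.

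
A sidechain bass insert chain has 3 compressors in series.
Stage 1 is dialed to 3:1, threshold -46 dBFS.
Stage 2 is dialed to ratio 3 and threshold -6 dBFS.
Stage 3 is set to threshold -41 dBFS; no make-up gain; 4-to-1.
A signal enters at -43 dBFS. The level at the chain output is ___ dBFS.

Stage 1: 3 dB above -46 dBFS, reduced 3:1 to 1 dB above → -45 dBFS.
Stage 2: -45 dBFS ≤ -6 dBFS, so stage 2 doesn't engage; output -45 dBFS.
Stage 3: -45 dBFS ≤ -41 dBFS, so stage 3 doesn't engage; output -45 dBFS.

-45 dBFS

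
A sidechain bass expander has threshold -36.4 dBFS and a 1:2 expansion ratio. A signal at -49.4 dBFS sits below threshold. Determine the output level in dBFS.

-62.4 dBFS

Below threshold, a 1:2 expander applies gain = (2−1)×(T − x) of attenuation.
(2−1) × 13 = 13 dB, so output = -49.4 − 13 = -62.4 dBFS.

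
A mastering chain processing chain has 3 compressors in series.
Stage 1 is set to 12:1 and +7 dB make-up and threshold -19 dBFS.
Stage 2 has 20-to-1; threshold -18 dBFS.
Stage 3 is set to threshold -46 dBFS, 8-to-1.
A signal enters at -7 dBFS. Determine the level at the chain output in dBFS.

Stage 1: overshoot 12 dB → 12/12 = 1 dB → -18 dBFS; +7 dB make-up → -11 dBFS.
Stage 2: 7 dB above -18 dBFS, reduced 20:1 to 0.35 dB above → -17.65 dBFS.
Stage 3: overshoot 28.35 dB → 28.35/8 = 3.54375 dB → -42.45625 dBFS.

-42.45625 dBFS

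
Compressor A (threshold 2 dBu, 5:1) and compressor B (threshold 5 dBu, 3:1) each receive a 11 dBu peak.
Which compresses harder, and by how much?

A: overshoot 9 dB → output overshoot 1.8 dB → GR 7.2 dB.
B: overshoot 6 dB → output overshoot 2 dB → GR 4 dB.
A reduces 3.2 dB more.

A, by 3.2 dB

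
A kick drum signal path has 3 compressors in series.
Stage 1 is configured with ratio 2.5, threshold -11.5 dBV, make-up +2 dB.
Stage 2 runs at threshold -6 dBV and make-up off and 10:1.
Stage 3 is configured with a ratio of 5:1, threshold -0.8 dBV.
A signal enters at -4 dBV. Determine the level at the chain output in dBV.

-6.5 dBV

Stage 1: overshoot 7.5 dB → 7.5/2.5 = 3 dB → -8.5 dBV; +2 dB make-up → -6.5 dBV.
Stage 2: below threshold (-6.5 ≤ -6); passes unchanged; output -6.5 dBV.
Stage 3: -6.5 dBV is at or below the -0.8 dBV threshold — no compression; output -6.5 dBV.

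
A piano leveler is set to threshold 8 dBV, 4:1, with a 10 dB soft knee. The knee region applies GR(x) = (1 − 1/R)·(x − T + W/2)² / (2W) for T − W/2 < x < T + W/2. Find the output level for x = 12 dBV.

x − T + W/2 = 12 − 8 + 5 = 9.
GR = (1 − 1/4) × 9² / 20 = 0.75 × 81 / 20 = 3.0375 dB.
Output = 12 − 3.0375 = 8.9625 dBV.

8.9625 dBV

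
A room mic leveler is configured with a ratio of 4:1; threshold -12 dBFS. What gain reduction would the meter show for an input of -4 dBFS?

6 dB

Overshoot = -4 − (-12) = 8 dB.
At 4:1, output sits 8/4 = 2 dB above threshold.
So the signal is attenuated by 8 − 2 = 6 dB.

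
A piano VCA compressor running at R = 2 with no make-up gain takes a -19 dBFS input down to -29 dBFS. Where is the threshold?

-39 dBFS

Input is 20 dB above T (since output overshoot × R = input overshoot: (-29 − T)·2 = -19 − T gives T = -39 dBFS).
Check: -39 + (-19 − (-39))/2 = -39 + 10 = -29 dBFS. ✓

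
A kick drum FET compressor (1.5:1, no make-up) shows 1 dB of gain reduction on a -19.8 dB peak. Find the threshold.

-22.8 dB

Let T be the threshold. Output overshoot = (input overshoot)/R, so -20.8 − T = (-19.8 − T)/1.5.
1.5·(-20.8 − T) = -19.8 − T → 0.5·T = -31.2 − (-19.8) = -11.4.
T = -11.4/0.5 = -22.8 dB.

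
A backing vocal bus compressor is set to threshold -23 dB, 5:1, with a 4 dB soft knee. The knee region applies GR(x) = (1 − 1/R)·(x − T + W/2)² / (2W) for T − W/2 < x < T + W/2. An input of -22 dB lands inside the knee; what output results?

x − T + W/2 = -22 − (-23) + 2 = 3.
GR = (1 − 1/5) × 3² / 8 = 0.8 × 9 / 8 = 0.9 dB.
Output = -22 − 0.9 = -22.9 dB.

-22.9 dB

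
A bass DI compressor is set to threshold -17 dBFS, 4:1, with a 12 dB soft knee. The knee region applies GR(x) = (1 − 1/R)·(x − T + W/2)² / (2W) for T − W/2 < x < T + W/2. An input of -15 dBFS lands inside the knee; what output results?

-17 dBFS

x − T + W/2 = -15 − (-17) + 6 = 8.
GR = (1 − 1/4) × 8² / 24 = 0.75 × 64 / 24 = 2 dB.
Output = -15 − 2 = -17 dBFS.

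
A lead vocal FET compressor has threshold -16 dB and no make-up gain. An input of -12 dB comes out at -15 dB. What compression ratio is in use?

Input overshoot = -12 − (-16) = 4 dB; output overshoot = -15 − (-16) = 1 dB.
Ratio = 4 / 1 = 4.

4:1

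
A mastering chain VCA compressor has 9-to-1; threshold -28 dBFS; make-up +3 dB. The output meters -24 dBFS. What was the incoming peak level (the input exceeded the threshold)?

Remove make-up: -24 − 3 = -27 dBFS.
That's 1 dB above the -28 dBFS threshold.
Before 9:1 compression the overshoot was 1 × 9 = 9 dB, so input = -28 + 9 = -19 dBFS.

-19 dBFS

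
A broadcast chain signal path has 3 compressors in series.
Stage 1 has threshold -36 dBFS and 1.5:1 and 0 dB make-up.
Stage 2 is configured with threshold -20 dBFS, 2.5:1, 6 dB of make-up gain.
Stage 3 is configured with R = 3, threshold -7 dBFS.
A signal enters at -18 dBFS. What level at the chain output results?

Stage 1: overshoot 18 dB → 18/1.5 = 12 dB → -24 dBFS.
Stage 2: below threshold (-24 ≤ -20); passes unchanged; make-up brings it to -18 dBFS.
Stage 3: -18 dBFS is at or below the -7 dBFS threshold — no compression; output -18 dBFS.

-18 dBFS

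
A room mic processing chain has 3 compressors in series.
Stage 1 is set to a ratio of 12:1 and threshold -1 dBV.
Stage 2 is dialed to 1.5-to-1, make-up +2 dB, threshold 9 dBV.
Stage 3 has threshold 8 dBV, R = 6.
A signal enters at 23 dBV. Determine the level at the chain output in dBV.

3 dBV

Stage 1: 24 dB above -1 dBV, reduced 12:1 to 2 dB above → 1 dBV.
Stage 2: below threshold (1 ≤ 9); passes unchanged; make-up brings it to 3 dBV.
Stage 3: 3 dBV is at or below the 8 dBV threshold — no compression; output 3 dBV.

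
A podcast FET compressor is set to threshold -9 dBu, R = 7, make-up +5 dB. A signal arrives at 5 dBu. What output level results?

Overshoot: 5 − (-9) = 14 dB.
7:1 compression reduces that to 14/7 = 2 dB over.
So the level is -9 + 2 = -7 dBu; make-up adds 5 dB, giving -2 dBu.

-2 dBu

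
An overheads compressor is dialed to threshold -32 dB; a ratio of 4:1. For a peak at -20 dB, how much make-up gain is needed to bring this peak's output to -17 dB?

The peak compresses to -32 + 12/4 = -29 dB.
To reach -17 dB requires -17 − (-29) = 12 dB of make-up.

12 dB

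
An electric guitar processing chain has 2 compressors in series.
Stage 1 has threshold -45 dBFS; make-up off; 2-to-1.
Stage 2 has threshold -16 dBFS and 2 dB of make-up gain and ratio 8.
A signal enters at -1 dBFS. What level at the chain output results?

Stage 1: 44 dB above -45 dBFS, reduced 2:1 to 22 dB above → -23 dBFS.
Stage 2: -23 dBFS ≤ -16 dBFS, so stage 2 doesn't engage; make-up brings it to -21 dBFS.

-21 dBFS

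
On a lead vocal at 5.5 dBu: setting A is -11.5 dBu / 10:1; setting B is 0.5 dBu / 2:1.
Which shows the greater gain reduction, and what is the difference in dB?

A: overshoot 17 dB → output overshoot 1.7 dB → GR 15.3 dB.
B: overshoot 5 dB → output overshoot 2.5 dB → GR 2.5 dB.
Difference: 12.8 dB in favour of A.

A, by 12.8 dB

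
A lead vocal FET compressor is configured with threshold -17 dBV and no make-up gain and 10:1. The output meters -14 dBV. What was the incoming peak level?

That's 3 dB above the -17 dBV threshold.
Undo the ratio: input overshoot = 3 × 10 = 30 dB, giving input = 13 dBV.

13 dBV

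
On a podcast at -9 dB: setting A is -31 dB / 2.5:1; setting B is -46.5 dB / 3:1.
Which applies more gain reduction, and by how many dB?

A: 22 dB over, compressed to 8.8 dB over, so 13.2 dB of GR.
B: 37.5 dB over, compressed to 12.5 dB over, so 25 dB of GR.
Difference: 11.8 dB in favour of B.

B, by 11.8 dB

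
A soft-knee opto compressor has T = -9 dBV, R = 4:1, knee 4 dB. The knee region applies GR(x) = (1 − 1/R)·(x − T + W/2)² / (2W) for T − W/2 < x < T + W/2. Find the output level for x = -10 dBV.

-10.09375 dBV

x − T + W/2 = -10 − (-9) + 2 = 1.
GR = (1 − 1/4) × 1² / 8 = 0.75 × 1 / 8 = 0.09375 dB.
Output = -10 − 0.09375 = -10.09375 dBV.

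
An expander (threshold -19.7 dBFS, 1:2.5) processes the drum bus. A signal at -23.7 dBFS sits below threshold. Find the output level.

-29.7 dBFS

Below threshold, a 1:2.5 expander applies gain = (2.5−1)×(T − x) of attenuation.
(2.5−1) × 4 = 6 dB, so output = -23.7 − 6 = -29.7 dBFS.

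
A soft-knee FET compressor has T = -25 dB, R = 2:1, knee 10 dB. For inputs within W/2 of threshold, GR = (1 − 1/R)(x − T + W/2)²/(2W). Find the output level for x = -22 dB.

-23.6 dB

x − T + W/2 = -22 − (-25) + 5 = 8.
GR = (1 − 1/2) × 8² / 20 = 0.5 × 64 / 20 = 1.6 dB.
Output = -22 − 1.6 = -23.6 dB.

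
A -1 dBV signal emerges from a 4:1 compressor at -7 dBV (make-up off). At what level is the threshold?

-9 dBV

Input is 8 dB above T (since output overshoot × R = input overshoot: (-7 − T)·4 = -1 − T gives T = -9 dBV).
Check: -9 + (-1 − (-9))/4 = -9 + 2 = -7 dBV. ✓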